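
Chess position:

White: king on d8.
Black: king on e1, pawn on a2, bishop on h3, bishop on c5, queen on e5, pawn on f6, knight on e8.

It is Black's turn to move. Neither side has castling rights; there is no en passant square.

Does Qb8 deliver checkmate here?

After Qb8: white king on d8; in check: yes, from the black queen on b8.
King squares — c7: attacked by Qb8; d7: attacked by Bh3; e7: attacked by Bc5; c8: attacked by Bh3; e8: attacked by Qb8.
White has no legal moves → checkmate.

yes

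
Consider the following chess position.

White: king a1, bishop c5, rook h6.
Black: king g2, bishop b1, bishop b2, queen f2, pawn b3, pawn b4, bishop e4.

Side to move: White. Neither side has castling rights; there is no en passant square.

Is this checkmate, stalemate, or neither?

White to move; white king on a1.
In check: yes, from the black bishop on b2.
King squares — b1: attacked by Be4; a2: attacked by Bb1; b2: attacked by Qf2.
Legal moves for White: none.
In check with no legal moves → checkmate.

checkmate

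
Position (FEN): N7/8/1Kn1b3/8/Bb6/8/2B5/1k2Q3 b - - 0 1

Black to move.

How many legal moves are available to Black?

Black to move; king on b1.
In check: yes, from the white queen on e1 and the white bishop on c2.
Legal moves: Kb2, Ka2.
Count: 2.

2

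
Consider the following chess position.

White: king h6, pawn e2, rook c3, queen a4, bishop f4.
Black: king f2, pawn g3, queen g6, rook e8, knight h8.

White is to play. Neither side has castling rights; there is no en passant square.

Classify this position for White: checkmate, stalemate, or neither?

White to move; white king on h6.
In check: yes, from the black queen on g6.
King squares — g5: attacked by Qg6; h5: attacked by Qg6; g6: attacked by Nh8; g7: attacked by Qg6; h7: attacked by Qg6.
Legal moves for White: none.
In check with no legal moves → checkmate.

checkmate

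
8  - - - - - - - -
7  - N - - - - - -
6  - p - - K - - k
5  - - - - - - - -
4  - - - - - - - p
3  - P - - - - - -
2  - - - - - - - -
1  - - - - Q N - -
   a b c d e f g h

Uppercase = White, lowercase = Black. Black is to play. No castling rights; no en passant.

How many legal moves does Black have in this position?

Black to move; king on h6.
In check: no.
Legal moves: Kh7, Kg7, Kg6, Kh5, Kg5, b5, h3.
Count: 7.

7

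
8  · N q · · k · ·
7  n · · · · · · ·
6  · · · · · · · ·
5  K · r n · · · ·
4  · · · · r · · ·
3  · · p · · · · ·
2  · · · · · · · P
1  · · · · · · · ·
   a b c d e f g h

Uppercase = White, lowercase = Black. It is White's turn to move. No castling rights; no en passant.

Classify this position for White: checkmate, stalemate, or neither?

White to move; white king on a5.
In check: yes, from the black rook on c5.
King squares — a4: attacked by Re4; b4: attacked by Re4; b5: attacked by Rc5; a6: attacked by Qc8; b6: attacked by Nd5.
Legal moves for White: none.
In check with no legal moves → checkmate.

checkmate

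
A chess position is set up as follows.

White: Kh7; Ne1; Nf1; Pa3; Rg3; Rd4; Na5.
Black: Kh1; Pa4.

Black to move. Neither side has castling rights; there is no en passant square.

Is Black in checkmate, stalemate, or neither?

stalemate

Black to move; black king on h1.
In check: no.
King squares — g1: attacked by Rg3; g2: attacked by Ne1; h2: attacked by Nf1.
Legal moves for Black: none.
Not in check and no legal moves → stalemate.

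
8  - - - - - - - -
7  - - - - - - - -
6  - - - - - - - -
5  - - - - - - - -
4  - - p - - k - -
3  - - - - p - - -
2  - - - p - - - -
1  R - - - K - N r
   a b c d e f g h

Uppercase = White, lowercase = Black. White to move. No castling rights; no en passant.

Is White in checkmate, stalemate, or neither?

White to move; white king on e1.
In check: yes, from the black pawn on d2.
Legal moves for White: Ke2, Kf1, Kd1.
White is in check but has 3 legal moves → neither.

neither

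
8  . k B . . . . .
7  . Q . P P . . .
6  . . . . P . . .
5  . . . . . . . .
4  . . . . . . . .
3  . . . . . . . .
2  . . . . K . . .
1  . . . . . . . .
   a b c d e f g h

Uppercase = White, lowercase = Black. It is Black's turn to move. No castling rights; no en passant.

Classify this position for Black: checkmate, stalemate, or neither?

Black to move; black king on b8.
In check: yes, from the white queen on b7.
King squares — a7: attacked by Qb7; b7: attacked by Bc8; c7: attacked by Qb7; a8: attacked by Qb7; c8: attacked by Qb7.
Legal moves for Black: none.
In check with no legal moves → checkmate.

checkmate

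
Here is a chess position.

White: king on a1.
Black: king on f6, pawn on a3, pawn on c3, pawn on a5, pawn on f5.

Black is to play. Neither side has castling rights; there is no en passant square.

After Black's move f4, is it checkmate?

no

After f4: white king on a1; in check: no.
White is not in check, so this cannot be checkmate.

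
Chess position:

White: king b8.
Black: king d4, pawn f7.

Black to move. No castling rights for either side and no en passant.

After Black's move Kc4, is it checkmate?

After Kc4: white king on b8; in check: no.
White is not in check, so this cannot be checkmate.

no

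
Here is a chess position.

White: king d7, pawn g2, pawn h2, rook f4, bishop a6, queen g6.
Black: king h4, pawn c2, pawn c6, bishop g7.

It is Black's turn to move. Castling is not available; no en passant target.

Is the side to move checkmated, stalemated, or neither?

checkmate

Black to move; black king on h4.
In check: yes, from the white rook on f4.
King squares — g3: attacked by Ph2; h3: attacked by Pg2; g4: attacked by Rf4; g5: attacked by Qg6; h5: attacked by Qg6.
Legal moves for Black: none.
In check with no legal moves → checkmate.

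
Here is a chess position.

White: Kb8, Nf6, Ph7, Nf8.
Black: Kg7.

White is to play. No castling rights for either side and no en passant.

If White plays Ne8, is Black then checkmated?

no

After Ne8: black king on g7; in check: yes, from the white knight on e8.
Black has 4 legal replies: Kh8, Kxf8, Kf7, Kh6.
In check but a legal move exists → not checkmate.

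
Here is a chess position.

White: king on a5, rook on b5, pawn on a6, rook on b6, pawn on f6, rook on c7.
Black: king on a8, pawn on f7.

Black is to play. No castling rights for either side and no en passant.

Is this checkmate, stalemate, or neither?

Black to move; black king on a8.
In check: no.
King squares — a7: attacked by Rc7; b7: attacked by Pa6; b8: attacked by Rb6.
Legal moves for Black: none.
Not in check and no legal moves → stalemate.

stalemate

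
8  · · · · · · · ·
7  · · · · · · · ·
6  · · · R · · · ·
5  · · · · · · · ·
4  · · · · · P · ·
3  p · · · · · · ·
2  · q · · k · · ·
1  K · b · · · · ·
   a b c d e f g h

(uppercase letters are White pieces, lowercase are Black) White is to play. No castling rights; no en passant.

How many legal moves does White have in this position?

0

White to move; king on a1.
In check: yes, from the black queen on b2.
Legal moves: none.
Count: 0.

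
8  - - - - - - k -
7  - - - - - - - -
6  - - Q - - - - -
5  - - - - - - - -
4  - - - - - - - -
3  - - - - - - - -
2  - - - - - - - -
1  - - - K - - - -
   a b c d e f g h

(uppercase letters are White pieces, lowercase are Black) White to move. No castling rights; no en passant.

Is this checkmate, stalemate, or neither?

White to move; white king on d1.
In check: no.
Legal moves for White include: Qe8+, Qc8+, Qa8+, Qd7, Qc7, Qb7, Qh6, Qg6+, Qf6, Qe6+, Qd6, Qb6, Qa6, Qd5+, Qc5, Qb5, Qe4, Qc4+, ... (list truncated; more exist).
White has legal moves and is not in check → neither.

neither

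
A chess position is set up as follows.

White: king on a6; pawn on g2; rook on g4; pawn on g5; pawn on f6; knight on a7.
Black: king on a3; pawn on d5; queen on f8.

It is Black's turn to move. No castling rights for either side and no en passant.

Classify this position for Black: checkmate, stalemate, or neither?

Black to move; black king on a3.
In check: no.
Legal moves for Black include: Qh8, Qg8, Qe8, Qd8, Qc8+, Qb8, Qa8, Qg7, Qf7, Qe7, Qh6, Qxf6+, Qd6+, Qc5, Qb4, Kb3, Kb2, Ka2, ... (list truncated; more exist).
Black has legal moves and is not in check → neither.

neither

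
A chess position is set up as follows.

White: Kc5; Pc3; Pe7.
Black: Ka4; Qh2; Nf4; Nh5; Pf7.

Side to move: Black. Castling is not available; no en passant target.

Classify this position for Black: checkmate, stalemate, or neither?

neither

Black to move; black king on a4.
In check: no.
Legal moves for Black include: Ng7, Nf6, Ng3, Ng6, Ne6+, Nd5, Nh3, Nd3+, Ng2, Ne2, Ka5, Kb3, Ka3, Qh4, Qh3, Qg3, Qg2, Qf2+, ... (list truncated; more exist).
Black has legal moves and is not in check → neither.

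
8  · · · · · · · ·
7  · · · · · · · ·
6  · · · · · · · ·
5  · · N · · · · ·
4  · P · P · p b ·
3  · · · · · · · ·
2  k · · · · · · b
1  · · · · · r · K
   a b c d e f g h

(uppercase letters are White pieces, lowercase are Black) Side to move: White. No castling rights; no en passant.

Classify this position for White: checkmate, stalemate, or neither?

neither

White to move; white king on h1.
In check: yes, from the black rook on f1.
King squares — g1: attacked by Rf1; g2: available; h2: available.
Legal moves for White: Kxh2, Kg2.
White is in check but has 2 legal moves → neither.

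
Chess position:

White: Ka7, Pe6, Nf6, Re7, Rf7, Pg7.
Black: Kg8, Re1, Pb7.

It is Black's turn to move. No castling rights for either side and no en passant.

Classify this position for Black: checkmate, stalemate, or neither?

checkmate

Black to move; black king on g8.
In check: yes, from the white knight on f6.
King squares — f7: attacked by Pe6; g7: attacked by Rf7; h7: attacked by Nf6; f8: attacked by Rf7; h8: attacked by Pg7.
Legal moves for Black: none.
In check with no legal moves → checkmate.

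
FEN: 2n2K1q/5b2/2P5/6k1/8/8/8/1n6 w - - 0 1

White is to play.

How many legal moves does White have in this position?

White to move; king on f8.
In check: yes, from the black queen on h8.
Legal moves: Kxf7.
Count: 1.

1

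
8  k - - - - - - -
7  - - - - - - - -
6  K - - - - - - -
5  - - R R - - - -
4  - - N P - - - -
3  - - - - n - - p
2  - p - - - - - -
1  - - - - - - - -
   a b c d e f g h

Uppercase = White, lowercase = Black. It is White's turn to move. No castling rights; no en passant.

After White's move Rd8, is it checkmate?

yes

After Rd8: black king on a8; in check: yes, from the white rook on d8.
King squares — a7: attacked by Ka6; b7: attacked by Ka6; b8: attacked by Rd8.
Black has no legal moves → checkmate.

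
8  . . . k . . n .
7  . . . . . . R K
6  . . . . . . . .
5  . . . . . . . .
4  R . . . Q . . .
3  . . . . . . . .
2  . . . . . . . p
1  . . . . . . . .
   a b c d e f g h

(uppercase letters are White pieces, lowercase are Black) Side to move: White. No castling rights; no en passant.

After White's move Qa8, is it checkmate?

After Qa8: black king on d8; in check: yes, from the white queen on a8.
King squares — c7: attacked by Rg7; d7: attacked by Rg7; e7: attacked by Rg7; c8: attacked by Qa8; e8: attacked by Qa8.
Black has no legal moves → checkmate.

yes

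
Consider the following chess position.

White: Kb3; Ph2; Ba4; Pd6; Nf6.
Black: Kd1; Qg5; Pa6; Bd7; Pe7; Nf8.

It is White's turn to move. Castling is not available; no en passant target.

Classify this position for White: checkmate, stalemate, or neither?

neither

White to move; white king on b3.
In check: no.
Legal moves for White include: Ng8, Ne8, Nh7, Nxd7, Nh5, Nd5, Ng4, Ne4, Bxd7, Bc6, Bb5, Kc4+, Kb4+, Kc3+, Ka3+, Kb2+, Ka2+, dxe7, ... (list truncated; more exist).
White has legal moves and is not in check → neither.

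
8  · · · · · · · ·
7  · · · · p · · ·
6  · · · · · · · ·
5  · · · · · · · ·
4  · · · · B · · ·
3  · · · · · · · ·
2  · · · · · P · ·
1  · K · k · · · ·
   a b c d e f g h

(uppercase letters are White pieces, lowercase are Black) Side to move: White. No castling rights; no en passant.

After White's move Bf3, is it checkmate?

no

After Bf3: black king on d1; in check: yes, from the white bishop on f3.
Black has 2 legal replies: Kd2, Ke1.
In check but a legal move exists → not checkmate.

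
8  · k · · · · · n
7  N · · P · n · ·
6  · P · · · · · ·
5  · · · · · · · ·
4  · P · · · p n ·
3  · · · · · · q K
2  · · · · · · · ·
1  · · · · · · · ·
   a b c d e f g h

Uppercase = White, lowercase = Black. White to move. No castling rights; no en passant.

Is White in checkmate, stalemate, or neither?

checkmate

White to move; white king on h3.
In check: yes, from the black queen on g3.
King squares — g2: attacked by Qg3; h2: attacked by Qg3; g3: attacked by Pf4; g4: attacked by Qg3; h4: attacked by Qg3.
Legal moves for White: none.
In check with no legal moves → checkmate.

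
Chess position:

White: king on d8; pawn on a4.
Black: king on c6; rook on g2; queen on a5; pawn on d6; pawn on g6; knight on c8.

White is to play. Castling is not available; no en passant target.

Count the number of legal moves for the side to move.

2

White to move; king on d8.
In check: yes, from the black queen on a5.
Legal moves: Ke8, Kxc8.
Count: 2.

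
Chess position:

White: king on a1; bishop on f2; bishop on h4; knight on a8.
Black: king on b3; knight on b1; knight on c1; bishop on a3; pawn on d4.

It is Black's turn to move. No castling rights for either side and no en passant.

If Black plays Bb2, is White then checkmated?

After Bb2: white king on a1; in check: yes, from the black bishop on b2.
White has 1 legal reply: Kxb1.
In check but a legal move exists → not checkmate.

no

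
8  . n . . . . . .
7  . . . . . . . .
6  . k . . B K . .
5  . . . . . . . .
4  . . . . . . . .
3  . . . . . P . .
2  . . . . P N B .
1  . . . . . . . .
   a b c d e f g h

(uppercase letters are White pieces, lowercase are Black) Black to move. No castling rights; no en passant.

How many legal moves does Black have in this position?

11

Black to move; king on b6.
In check: no.
Legal moves: Nd7+, Nc6, Na6, Kc7, Kb7, Ka7, Kc6, Ka6, Kc5, Kb5, Ka5.
Count: 11.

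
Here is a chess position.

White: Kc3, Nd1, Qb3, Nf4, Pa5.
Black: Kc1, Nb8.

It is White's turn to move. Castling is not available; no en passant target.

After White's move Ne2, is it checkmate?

yes

After Ne2: black king on c1; in check: yes, from the white knight on e2.
King squares — b1: attacked by Qb3; d1: attacked by Qb3; b2: attacked by Nd1; c2: attacked by Qb3; d2: attacked by Kc3.
Black has no legal moves → checkmate.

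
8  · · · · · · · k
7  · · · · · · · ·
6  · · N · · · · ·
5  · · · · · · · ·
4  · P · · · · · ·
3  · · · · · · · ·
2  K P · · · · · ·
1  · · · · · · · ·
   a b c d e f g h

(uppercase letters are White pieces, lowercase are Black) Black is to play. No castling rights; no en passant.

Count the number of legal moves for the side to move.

Black to move; king on h8.
In check: no.
Legal moves: Kg8, Kh7, Kg7.
Count: 3.

3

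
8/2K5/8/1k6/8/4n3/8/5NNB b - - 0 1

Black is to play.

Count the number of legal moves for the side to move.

14

Black to move; king on b5.
In check: no.
Legal moves: Ka6, Kc5, Ka5, Kc4, Kb4, Ka4, Nf5, Nd5+, Ng4, Nc4, Ng2, Nc2, Nxf1, Nd1.
Count: 14.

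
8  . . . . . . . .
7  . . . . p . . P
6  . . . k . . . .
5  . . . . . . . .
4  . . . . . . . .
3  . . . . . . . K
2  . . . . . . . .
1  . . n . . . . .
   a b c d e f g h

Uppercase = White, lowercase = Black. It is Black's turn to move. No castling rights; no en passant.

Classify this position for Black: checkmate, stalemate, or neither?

Black to move; black king on d6.
In check: no.
Legal moves for Black: Kd7, Kc7, Ke6, Kc6, Ke5, Kd5, Kc5, Nd3, Nb3, Ne2, Na2, e6, e5.
Black has 13 legal moves and is not in check → neither.

neither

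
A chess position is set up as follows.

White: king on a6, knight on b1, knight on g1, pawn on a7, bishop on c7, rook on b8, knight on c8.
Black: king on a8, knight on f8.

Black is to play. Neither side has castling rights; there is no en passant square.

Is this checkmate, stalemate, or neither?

Black to move; black king on a8.
In check: yes, from the white rook on b8.
King squares — a7: attacked by Ka6; b7: attacked by Ka6; b8: attacked by Pa7.
Legal moves for Black: none.
In check with no legal moves → checkmate.

checkmate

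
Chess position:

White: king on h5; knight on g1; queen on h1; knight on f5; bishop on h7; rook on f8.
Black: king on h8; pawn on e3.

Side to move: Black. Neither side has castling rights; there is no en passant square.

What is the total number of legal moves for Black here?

1

Black to move; king on h8.
In check: yes, from the white rook on f8.
Legal moves: Kxh7.
Count: 1.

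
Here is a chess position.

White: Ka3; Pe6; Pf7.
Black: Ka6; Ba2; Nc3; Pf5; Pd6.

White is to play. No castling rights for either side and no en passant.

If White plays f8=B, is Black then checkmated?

no

After f8=B: black king on a6; in check: no.
Black is not in check, so this cannot be checkmate.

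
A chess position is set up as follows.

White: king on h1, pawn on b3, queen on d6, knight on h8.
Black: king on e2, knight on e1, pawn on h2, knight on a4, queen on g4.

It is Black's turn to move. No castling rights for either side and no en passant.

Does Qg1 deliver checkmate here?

yes

After Qg1: white king on h1; in check: yes, from the black queen on g1.
King squares — g1: attacked by Ph2; g2: attacked by Ne1; h2: attacked by Qg1.
White has no legal moves → checkmate.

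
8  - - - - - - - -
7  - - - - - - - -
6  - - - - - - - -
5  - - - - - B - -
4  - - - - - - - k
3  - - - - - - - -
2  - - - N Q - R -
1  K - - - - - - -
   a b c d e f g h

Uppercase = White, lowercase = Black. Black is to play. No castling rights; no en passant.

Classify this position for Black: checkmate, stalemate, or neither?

Black to move; black king on h4.
In check: no.
King squares — g3: attacked by Rg2; h3: attacked by Bf5; g4: attacked by Qe2; g5: attacked by Rg2; h5: attacked by Qe2.
Legal moves for Black: none.
Not in check and no legal moves → stalemate.

stalemate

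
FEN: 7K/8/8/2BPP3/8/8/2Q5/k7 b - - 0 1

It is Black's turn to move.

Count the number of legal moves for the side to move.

Black to move; king on a1.
In check: no.
Legal moves: none.
Count: 0.

0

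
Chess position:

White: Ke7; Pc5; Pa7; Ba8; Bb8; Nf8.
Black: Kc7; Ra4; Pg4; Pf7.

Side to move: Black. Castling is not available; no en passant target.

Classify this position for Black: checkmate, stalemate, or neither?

Black to move; black king on c7.
In check: yes, from the white bishop on b8.
King squares — b6: attacked by Pc5; c6: attacked by Ba8; d6: attacked by Pc5; b7: attacked by Ba8; d7: attacked by Ke7; b8: attacked by Pa7; c8: available; d8: attacked by Ke7.
Legal moves for Black: Kc8.
Black is in check but has 1 legal move → neither.

neither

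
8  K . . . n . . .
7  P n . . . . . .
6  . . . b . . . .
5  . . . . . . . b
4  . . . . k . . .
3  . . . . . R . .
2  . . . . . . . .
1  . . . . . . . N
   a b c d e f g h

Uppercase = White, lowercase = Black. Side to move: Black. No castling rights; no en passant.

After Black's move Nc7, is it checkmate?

no

After Nc7: white king on a8; in check: yes, from the black knight on c7.
White has 2 legal replies: Kb8, Kxb7.
In check but a legal move exists → not checkmate.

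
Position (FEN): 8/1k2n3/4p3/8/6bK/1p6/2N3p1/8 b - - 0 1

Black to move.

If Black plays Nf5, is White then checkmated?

After Nf5: white king on h4; in check: yes, from the black knight on f5.
White has 2 legal replies: Kg5, Kxg4.
In check but a legal move exists → not checkmate.

no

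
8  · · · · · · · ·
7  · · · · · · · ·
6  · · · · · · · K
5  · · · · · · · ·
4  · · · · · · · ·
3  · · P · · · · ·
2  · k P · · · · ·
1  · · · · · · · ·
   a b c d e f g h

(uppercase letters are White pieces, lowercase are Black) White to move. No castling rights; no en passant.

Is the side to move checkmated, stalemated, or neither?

neither

White to move; white king on h6.
In check: no.
Legal moves for White: Kh7, Kg7, Kg6, Kh5, Kg5, c4.
White has 6 legal moves and is not in check → neither.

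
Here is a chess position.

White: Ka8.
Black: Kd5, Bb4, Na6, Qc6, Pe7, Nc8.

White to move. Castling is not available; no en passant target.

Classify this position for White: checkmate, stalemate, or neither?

White to move; white king on a8.
In check: yes, from the black queen on c6.
King squares — a7: attacked by Nc8; b7: attacked by Qc6; b8: attacked by Na6.
Legal moves for White: none.
In check with no legal moves → checkmate.

checkmate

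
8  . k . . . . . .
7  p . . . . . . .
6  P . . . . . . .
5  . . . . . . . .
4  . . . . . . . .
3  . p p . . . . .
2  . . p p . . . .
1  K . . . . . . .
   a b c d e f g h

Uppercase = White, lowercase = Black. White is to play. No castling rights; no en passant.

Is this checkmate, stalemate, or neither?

White to move; white king on a1.
In check: no.
King squares — b1: attacked by Pc2; a2: attacked by Pb3; b2: attacked by Pc3.
Legal moves for White: none.
Not in check and no legal moves → stalemate.

stalemate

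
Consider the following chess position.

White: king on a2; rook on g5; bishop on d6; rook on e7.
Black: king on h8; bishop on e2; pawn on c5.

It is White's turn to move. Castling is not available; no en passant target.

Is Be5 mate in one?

yes

After Be5: black king on h8; in check: yes, from the white bishop on e5.
King squares — g7: attacked by Be5; h7: attacked by Re7; g8: attacked by Rg5.
Black has no legal moves → checkmate.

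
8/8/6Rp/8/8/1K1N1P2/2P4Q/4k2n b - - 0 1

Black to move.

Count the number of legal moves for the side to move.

Black to move; king on e1.
In check: yes, from the white knight on d3.
Legal moves: Kf1, Kd1.
Count: 2.

2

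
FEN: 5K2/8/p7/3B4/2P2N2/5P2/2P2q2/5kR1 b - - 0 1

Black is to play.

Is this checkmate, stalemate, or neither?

Black to move; black king on f1.
In check: yes, from the white rook on g1.
King squares — e1: attacked by Rg1; g1: available; e2: attacked by Nf4; f2: own queen; g2: attacked by Rg1.
Legal moves for Black: Kxg1, Qxg1.
Black is in check but has 2 legal moves → neither.

neither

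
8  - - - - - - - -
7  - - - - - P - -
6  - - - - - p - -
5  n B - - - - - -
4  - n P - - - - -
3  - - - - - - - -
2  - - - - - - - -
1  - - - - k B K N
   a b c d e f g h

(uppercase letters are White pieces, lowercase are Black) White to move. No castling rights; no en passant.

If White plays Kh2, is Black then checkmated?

After Kh2: black king on e1; in check: no.
Black is not in check, so this cannot be checkmate.

no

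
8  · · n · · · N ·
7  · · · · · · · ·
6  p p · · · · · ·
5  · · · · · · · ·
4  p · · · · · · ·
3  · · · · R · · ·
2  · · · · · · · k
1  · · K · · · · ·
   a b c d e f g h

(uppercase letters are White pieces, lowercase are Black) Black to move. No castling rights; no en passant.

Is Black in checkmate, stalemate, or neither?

Black to move; black king on h2.
In check: no.
Legal moves for Black: Ne7, Na7, Nd6, Kg2, Kh1, Kg1, b5, a5, a3.
Black has 9 legal moves and is not in check → neither.

neither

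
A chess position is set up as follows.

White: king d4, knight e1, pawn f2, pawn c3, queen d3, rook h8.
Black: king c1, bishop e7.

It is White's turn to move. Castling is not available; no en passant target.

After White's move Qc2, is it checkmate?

yes

After Qc2: black king on c1; in check: yes, from the white queen on c2.
King squares — b1: attacked by Qc2; d1: attacked by Qc2; b2: attacked by Qc2; c2: attacked by Ne1; d2: attacked by Qc2.
Black has no legal moves → checkmate.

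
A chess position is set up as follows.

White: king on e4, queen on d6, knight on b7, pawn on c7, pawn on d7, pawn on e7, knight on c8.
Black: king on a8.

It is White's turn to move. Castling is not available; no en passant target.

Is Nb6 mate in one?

no

After Nb6: black king on a8; in check: yes, from the white knight on b6.
Black has 2 legal replies: Kxb7, Ka7.
In check but a legal move exists → not checkmate.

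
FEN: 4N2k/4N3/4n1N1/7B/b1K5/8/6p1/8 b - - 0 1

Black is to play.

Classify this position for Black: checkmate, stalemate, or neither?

Black to move; black king on h8.
In check: yes, from the white knight on g6.
King squares — g7: attacked by Ne8; h7: available; g8: attacked by Ne7.
Legal moves for Black: Kh7.
Black is in check but has 1 legal move → neither.

neither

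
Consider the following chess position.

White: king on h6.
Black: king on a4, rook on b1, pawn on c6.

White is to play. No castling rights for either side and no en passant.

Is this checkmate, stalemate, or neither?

White to move; white king on h6.
In check: no.
Legal moves for White: Kh7, Kg7, Kg6, Kh5, Kg5.
White has 5 legal moves and is not in check → neither.

neither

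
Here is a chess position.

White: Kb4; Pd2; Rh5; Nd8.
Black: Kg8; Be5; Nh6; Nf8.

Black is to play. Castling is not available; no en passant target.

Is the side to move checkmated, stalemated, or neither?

neither

Black to move; black king on g8.
In check: no.
Legal moves for Black include: Kh8, Kh7, Kg7, Nh7, Nd7, Ng6, Ne6, Nf7, Nf5, Ng4, Bh8, Bb8, Bg7, Bc7, Bf6, Bd6+, Bf4, Bd4, ... (list truncated; more exist).
Black has legal moves and is not in check → neither.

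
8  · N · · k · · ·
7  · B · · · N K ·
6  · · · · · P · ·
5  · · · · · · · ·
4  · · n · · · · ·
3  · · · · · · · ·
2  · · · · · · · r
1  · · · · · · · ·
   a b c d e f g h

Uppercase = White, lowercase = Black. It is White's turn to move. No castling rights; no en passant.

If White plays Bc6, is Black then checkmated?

yes

After Bc6: black king on e8; in check: yes, from the white bishop on c6.
King squares — d7: attacked by Bc6; e7: attacked by Pf6; f7: attacked by Kg7; d8: attacked by Nf7; f8: attacked by Kg7.
Black has no legal moves → checkmate.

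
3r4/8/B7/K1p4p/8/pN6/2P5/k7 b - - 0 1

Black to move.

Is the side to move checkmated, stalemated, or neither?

neither

Black to move; black king on a1.
In check: yes, from the white knight on b3.
Legal moves for Black: Kb2, Ka2, Kb1.
Black is in check but has 3 legal moves → neither.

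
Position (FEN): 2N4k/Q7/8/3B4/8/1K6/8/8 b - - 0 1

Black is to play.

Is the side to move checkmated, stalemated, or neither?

Black to move; black king on h8.
In check: no.
King squares — g7: attacked by Qa7; h7: attacked by Qa7; g8: attacked by Bd5.
Legal moves for Black: none.
Not in check and no legal moves → stalemate.

stalemate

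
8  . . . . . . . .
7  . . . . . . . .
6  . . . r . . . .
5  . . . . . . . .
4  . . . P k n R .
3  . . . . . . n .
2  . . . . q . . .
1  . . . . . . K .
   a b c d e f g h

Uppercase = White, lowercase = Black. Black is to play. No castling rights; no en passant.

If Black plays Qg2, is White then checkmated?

After Qg2: white king on g1; in check: yes, from the black queen on g2.
King squares — f1: attacked by Qg2; h1: attacked by Qg2; f2: attacked by Qg2; g2: attacked by Nf4; h2: attacked by Qg2.
White has no legal moves → checkmate.

yes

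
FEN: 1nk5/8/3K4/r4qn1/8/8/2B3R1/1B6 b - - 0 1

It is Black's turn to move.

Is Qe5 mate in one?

After Qe5: white king on d6; in check: yes, from the black queen on e5.
King squares — c5: attacked by Ra5; d5: attacked by Ra5; e5: attacked by Ra5; c6: attacked by Nb8; e6: attacked by Qe5; c7: attacked by Qe5; d7: attacked by Nb8; e7: attacked by Qe5.
White has no legal moves → checkmate.

yes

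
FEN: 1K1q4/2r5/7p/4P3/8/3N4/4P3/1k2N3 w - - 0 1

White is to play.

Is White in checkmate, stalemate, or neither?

checkmate

White to move; white king on b8.
In check: yes, from the black queen on d8.
King squares — a7: attacked by Rc7; b7: attacked by Rc7; c7: attacked by Qd8; a8: attacked by Qd8; c8: attacked by Rc7.
Legal moves for White: none.
In check with no legal moves → checkmate.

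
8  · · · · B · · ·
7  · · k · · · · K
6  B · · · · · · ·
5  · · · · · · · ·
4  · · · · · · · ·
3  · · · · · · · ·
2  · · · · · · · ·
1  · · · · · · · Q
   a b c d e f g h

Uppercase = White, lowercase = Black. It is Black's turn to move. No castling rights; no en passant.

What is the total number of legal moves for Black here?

4

Black to move; king on c7.
In check: no.
Legal moves: Kd8, Kb8, Kd6, Kb6.
Count: 4.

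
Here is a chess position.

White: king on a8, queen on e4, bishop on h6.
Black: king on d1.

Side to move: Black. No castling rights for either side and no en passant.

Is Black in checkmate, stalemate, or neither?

stalemate

Black to move; black king on d1.
In check: no.
King squares — c1: attacked by Bh6; e1: attacked by Qe4; c2: attacked by Qe4; d2: attacked by Bh6; e2: attacked by Qe4.
Legal moves for Black: none.
Not in check and no legal moves → stalemate.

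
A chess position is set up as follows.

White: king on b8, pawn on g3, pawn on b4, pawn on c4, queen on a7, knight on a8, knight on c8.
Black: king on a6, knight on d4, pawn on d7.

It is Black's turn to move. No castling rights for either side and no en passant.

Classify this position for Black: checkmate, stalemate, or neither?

checkmate

Black to move; black king on a6.
In check: yes, from the white queen on a7.
King squares — a5: attacked by Pb4; b5: attacked by Pc4; b6: attacked by Qa7; a7: attacked by Kb8; b7: attacked by Qa7.
Legal moves for Black: none.
In check with no legal moves → checkmate.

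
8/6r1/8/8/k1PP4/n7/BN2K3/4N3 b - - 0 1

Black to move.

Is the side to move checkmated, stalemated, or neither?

neither

Black to move; black king on a4.
In check: yes, from the white knight on b2.
King squares — a3: own knight; b3: attacked by Ba2; b4: available; a5: available; b5: attacked by Pc4.
Legal moves for Black: Ka5, Kb4.
Black is in check but has 2 legal moves → neither.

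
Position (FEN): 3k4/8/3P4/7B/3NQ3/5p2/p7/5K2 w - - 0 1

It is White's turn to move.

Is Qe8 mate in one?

yes

After Qe8: black king on d8; in check: yes, from the white queen on e8.
King squares — c7: attacked by Pd6; d7: attacked by Qe8; e7: attacked by Pd6; c8: attacked by Qe8; e8: attacked by Bh5.
Black has no legal moves → checkmate.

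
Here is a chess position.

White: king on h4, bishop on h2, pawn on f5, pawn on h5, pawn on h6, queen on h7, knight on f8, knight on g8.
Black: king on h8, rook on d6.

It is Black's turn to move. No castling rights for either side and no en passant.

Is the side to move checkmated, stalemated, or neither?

checkmate

Black to move; black king on h8.
In check: yes, from the white queen on h7.
King squares — g7: attacked by Ph6; h7: attacked by Nf8; g8: attacked by Qh7.
Legal moves for Black: none.
In check with no legal moves → checkmate.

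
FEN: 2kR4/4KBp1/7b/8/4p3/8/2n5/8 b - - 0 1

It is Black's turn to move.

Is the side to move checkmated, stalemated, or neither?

neither

Black to move; black king on c8.
In check: yes, from the white rook on d8.
Legal moves for Black: Kc7, Kb7.
Black is in check but has 2 legal moves → neither.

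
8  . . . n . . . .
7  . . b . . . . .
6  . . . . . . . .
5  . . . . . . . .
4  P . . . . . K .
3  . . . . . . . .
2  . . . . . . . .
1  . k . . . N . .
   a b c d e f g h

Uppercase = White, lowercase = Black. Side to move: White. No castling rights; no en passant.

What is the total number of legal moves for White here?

White to move; king on g4.
In check: no.
Legal moves: Kh5, Kg5, Kf5, Kh4, Kh3, Kf3, Ng3, Ne3, Nh2, Nd2+, a5.
Count: 11.

11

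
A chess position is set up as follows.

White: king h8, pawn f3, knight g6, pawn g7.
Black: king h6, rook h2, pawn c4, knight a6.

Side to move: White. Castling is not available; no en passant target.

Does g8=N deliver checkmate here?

no

After g8=N: black king on h6; in check: yes, from the white knight on g8.
Black has 3 legal replies: Kxg6+, Kh5, Kg5+.
In check but a legal move exists → not checkmate.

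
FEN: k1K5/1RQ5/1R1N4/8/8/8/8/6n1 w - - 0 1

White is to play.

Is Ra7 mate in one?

yes

After Ra7: black king on a8; in check: yes, from the white rook on a7.
King squares — a7: attacked by Qc7; b7: attacked by Rb6; b8: attacked by Rb6.
Black has no legal moves → checkmate.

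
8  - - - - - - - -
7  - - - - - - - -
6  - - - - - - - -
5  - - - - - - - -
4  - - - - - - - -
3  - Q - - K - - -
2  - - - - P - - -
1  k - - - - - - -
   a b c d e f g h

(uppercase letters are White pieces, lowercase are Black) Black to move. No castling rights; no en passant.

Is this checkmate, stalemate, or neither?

stalemate

Black to move; black king on a1.
In check: no.
King squares — b1: attacked by Qb3; a2: attacked by Qb3; b2: attacked by Qb3.
Legal moves for Black: none.
Not in check and no legal moves → stalemate.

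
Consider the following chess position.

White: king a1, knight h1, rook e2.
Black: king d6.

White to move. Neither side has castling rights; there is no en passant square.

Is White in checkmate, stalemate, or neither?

White to move; white king on a1.
In check: no.
Legal moves for White include: Re8, Re7, Re6+, Re5, Re4, Re3, Rh2, Rg2, Rf2, Rd2+, Rc2, Rb2, Ra2, Re1, Ng3, Nf2, Kb2, Ka2, ... (list truncated; more exist).
White has legal moves and is not in check → neither.

neither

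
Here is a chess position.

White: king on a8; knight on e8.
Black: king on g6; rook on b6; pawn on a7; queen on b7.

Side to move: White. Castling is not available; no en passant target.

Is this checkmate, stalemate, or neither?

White to move; white king on a8.
In check: yes, from the black queen on b7.
King squares — a7: attacked by Qb7; b7: attacked by Rb6; b8: attacked by Qb7.
Legal moves for White: none.
In check with no legal moves → checkmate.

checkmate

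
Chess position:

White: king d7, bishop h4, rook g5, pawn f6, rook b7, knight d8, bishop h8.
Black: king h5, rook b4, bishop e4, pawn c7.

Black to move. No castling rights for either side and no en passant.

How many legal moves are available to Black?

2

Black to move; king on h5.
In check: yes, from the white rook on g5.
Legal moves: Kh6, Kxh4.
Count: 2.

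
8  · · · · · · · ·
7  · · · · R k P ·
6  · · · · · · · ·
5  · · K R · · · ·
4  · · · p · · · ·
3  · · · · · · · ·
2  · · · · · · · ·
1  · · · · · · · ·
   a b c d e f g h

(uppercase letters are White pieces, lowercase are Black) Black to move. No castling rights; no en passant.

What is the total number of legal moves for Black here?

4

Black to move; king on f7.
In check: yes, from the white rook on e7.
Legal moves: Kg8, Kxe7, Kg6, Kf6.
Count: 4.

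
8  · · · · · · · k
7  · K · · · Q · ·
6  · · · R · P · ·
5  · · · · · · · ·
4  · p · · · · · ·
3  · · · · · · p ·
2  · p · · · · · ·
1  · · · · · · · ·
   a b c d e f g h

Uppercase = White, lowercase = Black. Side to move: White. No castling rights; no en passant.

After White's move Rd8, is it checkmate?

After Rd8: black king on h8; in check: yes, from the white rook on d8.
King squares — g7: attacked by Pf6; h7: attacked by Qf7; g8: attacked by Qf7.
Black has no legal moves → checkmate.

yes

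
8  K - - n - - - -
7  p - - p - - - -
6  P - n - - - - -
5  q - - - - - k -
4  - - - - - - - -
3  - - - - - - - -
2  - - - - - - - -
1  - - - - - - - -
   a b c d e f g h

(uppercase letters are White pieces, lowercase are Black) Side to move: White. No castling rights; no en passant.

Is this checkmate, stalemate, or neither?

White to move; white king on a8.
In check: no.
King squares — a7: attacked by Nc6; b7: attacked by Nd8; b8: attacked by Nc6.
Legal moves for White: none.
Not in check and no legal moves → stalemate.

stalemate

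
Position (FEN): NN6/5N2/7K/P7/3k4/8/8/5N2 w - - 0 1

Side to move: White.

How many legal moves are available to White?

20

White to move; king on h6.
In check: no.
Legal moves: Nd7, Nc6+, Na6, Nc7, Nb6, Nh8, Nd8, Nd6, Ng5, Ne5, Kh7, Kg7, Kg6, Kh5, Kg5, Ng3, Ne3, Nh2, Nd2, a6.
Count: 20.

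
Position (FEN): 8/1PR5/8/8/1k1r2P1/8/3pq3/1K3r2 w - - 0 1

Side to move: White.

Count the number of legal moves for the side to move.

White to move; king on b1.
In check: yes, from the black rook on f1.
Legal moves: Kc2, Kb2, Ka2, Rc1.
Count: 4.

4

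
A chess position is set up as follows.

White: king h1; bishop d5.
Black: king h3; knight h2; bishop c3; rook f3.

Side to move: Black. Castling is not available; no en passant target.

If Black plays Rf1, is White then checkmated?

After Rf1: white king on h1; in check: yes, from the black rook on f1.
King squares — g1: attacked by Rf1; g2: attacked by Kh3; h2: attacked by Kh3.
White has no legal moves → checkmate.

yes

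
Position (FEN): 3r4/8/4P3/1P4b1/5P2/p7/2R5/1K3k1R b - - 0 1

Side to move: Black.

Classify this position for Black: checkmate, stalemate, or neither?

checkmate

Black to move; black king on f1.
In check: yes, from the white rook on h1.
King squares — e1: attacked by Rh1; g1: attacked by Rh1; e2: attacked by Rc2; f2: attacked by Rc2; g2: attacked by Rc2.
Legal moves for Black: none.
In check with no legal moves → checkmate.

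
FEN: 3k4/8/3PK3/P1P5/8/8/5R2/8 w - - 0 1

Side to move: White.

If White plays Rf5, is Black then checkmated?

After Rf5: black king on d8; in check: no.
Black is not in check, so this cannot be checkmate.

no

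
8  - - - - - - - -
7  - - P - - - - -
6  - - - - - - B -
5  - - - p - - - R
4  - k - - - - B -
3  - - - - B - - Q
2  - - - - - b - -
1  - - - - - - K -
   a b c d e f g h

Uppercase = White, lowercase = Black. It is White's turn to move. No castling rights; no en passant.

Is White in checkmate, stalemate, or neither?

neither

White to move; white king on g1.
In check: yes, from the black bishop on f2.
King squares — f1: available; h1: available; f2: available; g2: available; h2: available.
Legal moves for White: Kh2, Kg2, Kxf2, Kh1, Kf1, Bxf2.
White is in check but has 6 legal moves → neither.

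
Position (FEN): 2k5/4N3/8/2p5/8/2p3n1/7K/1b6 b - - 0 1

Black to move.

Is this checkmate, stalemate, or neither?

neither

Black to move; black king on c8.
In check: yes, from the white knight on e7.
King squares — b7: available; c7: available; d7: available; b8: available; d8: available.
Legal moves for Black: Kd8, Kb8, Kd7, Kc7, Kb7.
Black is in check but has 5 legal moves → neither.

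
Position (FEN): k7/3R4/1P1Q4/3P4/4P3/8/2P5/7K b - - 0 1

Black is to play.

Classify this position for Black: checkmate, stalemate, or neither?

Black to move; black king on a8.
In check: no.
King squares — a7: attacked by Pb6; b7: attacked by Rd7; b8: attacked by Qd6.
Legal moves for Black: none.
Not in check and no legal moves → stalemate.

stalemate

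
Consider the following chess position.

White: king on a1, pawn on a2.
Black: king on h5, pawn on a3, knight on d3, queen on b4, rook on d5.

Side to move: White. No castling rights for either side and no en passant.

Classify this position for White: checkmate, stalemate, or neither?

stalemate

White to move; white king on a1.
In check: no.
King squares — b1: attacked by Qb4; a2: own pawn; b2: attacked by Pa3.
Legal moves for White: none.
Not in check and no legal moves → stalemate.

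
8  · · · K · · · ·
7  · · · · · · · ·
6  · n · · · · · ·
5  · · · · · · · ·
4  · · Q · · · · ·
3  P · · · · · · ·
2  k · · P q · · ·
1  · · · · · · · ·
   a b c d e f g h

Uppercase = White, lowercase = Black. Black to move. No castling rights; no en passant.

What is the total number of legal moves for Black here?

Black to move; king on a2.
In check: yes, from the white queen on c4.
Legal moves: Kxa3, Kb2, Kb1, Ka1, Nxc4, Qxc4.
Count: 6.

6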